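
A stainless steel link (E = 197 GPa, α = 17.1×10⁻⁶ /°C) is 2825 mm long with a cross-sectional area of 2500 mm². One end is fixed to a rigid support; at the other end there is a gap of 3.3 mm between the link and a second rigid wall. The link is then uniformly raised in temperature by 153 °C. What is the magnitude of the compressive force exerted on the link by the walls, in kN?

Free thermal elongation = αΔT L = 17.1×10⁻⁶ × 153 × 2825 = 7.391 mm.
This exceeds the 3.3 mm gap, so the wall pushes back. The portion of expansion that must be recovered elastically is δ_free − gap = 7.391 − 3.3 = 4.091 mm.
Compatibility: PL/(AE) = 4.091 mm, so σ = P/A = E × (4.091/2825) = 285.3 MPa.
P = σA = 285.3 × 2500 = 713.2 kN.

P ≈ 713 kN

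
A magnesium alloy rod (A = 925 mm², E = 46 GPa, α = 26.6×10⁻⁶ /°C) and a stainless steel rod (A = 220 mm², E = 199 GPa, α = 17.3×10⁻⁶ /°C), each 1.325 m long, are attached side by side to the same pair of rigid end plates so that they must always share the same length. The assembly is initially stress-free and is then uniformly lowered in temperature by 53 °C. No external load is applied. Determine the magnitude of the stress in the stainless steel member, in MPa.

σ ≈ 48.3 MPa (compressive)

Both members must finish at the same length. With the larger α, the magnesium alloy tends to over-contract; the plates restrain it, putting the magnesium alloy in tension and the stainless steel in compression. With no external load the two internal forces are equal and opposite, magnitude P.
Setting the final lengths equal and cancelling L: (α₁ − α₂)ΔT = P/(A₁E₁) + P/(A₂E₂).
|α₁ − α₂|·ΔT = 9.3×10⁻⁶ × 53 = 0.0004929.
1/(A₁E₁) + 1/(A₂E₂) = 1/(925×46×10³) + 1/(220×199×10³) = 4.634×10⁻⁸ N⁻¹.
P = 0.0004929 / 4.634×10⁻⁸ = 10640 N = 10.64 kN.
σ_{stainless steel} = P/A₂ = 10640/220 = 48.34 MPa, compressive.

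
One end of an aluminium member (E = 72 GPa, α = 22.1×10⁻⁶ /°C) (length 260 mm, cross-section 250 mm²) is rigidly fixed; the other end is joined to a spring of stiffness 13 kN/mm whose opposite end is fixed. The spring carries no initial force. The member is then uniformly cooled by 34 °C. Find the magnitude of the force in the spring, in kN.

P ≈ 2.14 kN

The unrestrained thermal change is αΔT L = 22.1×10⁻⁶ × 34 × 260 = 0.1954 mm.
With a force P in the spring, the elastic change of the member is PL/(AE) and that of the spring is P/k; compatibility requires their sum to equal δ_free.
P [ L/(AE) + 1/k ] = δ_free → P [ 260/(250×72×10³) + 1/(13×10³) ] = 0.1954.
P = 0.1954 / 9.137×10⁻⁵ = 2138 N.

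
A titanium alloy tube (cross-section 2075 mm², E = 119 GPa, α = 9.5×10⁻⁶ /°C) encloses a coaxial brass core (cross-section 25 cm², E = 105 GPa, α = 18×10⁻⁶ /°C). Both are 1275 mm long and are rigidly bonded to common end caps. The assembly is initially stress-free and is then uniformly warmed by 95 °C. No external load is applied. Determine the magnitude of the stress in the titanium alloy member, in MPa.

The brass has the larger α, so on heating it would change length more than the titanium alloy if both were free. The rigid plates force a common final length, so the brass is put into compression and the titanium alloy into tension, with equal and opposite forces P (no external load).
Equating the net (thermal + elastic) strains gives |α₁ − α₂|·ΔT = P·[1/(A₁E₁) + 1/(A₂E₂)].
|α₁ − α₂|·ΔT = 8.5×10⁻⁶ × 95 = 0.0008075.
1/(A₁E₁) + 1/(A₂E₂) = 1/(2075×119×10³) + 1/(2500×105×10³) = 7.859×10⁻⁹ N⁻¹.
P = 0.0008075 / 7.859×10⁻⁹ = 102700 N = 102.7 kN.
σ_{titanium alloy} = P/A₁ = 102700/2075 = 49.52 MPa, tensile.

σ ≈ 49.5 MPa (tensile)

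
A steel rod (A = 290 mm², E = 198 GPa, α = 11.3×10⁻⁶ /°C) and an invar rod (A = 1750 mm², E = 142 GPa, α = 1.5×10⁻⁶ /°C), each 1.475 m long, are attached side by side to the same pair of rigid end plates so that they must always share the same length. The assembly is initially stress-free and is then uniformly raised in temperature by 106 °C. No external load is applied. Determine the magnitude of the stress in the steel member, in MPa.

Equilibrium of a rigid end plate with no external load gives equal and opposite internal forces ±P in the two members. Since α_{steel} > α_{invar}, heating drives the steel into compression and the invar into tension.
Compatibility of the two members (thermal + elastic change equal): (α₁ − α₂)ΔT = P·[1/(A₁E₁) + 1/(A₂E₂)].
|α₁ − α₂|·ΔT = 9.8×10⁻⁶ × 106 = 0.001039.
1/(A₁E₁) + 1/(A₂E₂) = 1/(290×198×10³) + 1/(1750×142×10³) = 2.144×10⁻⁸ N⁻¹.
P = 0.001039 / 2.144×10⁻⁸ = 48450 N = 48.45 kN.
σ_{steel} = P/A₁ = 48450/290 = 167.1 MPa, compressive.

σ ≈ 167 MPa (compressive)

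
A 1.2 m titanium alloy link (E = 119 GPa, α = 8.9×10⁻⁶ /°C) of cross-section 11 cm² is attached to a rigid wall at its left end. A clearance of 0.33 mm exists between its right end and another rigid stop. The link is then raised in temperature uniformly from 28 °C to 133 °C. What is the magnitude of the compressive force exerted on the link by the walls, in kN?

P ≈ 86.3 kN

Unrestrained expansion: δ_free = αΔT L = 8.9×10⁻⁶ × 105 × 1200 = 1.121 mm.
This exceeds the 0.33 mm gap, so the wall pushes back. The portion of expansion that must be recovered elastically is δ_free − gap = 1.121 − 0.33 = 0.7914 mm.
That suppressed elongation corresponds to σ = E·Δ/L = 119×10³ × 0.7914/1200 = 78.48 MPa.
Force on the wall = σA = 78.48 × 1100 mm² = 86.33 kN.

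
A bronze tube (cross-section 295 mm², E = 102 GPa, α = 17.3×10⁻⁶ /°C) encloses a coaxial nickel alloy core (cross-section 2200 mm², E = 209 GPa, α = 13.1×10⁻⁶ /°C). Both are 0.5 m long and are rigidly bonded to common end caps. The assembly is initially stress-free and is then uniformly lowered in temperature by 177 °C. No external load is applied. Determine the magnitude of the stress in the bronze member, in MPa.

σ ≈ 71.2 MPa (tensile)

Equilibrium of a rigid end plate with no external load gives equal and opposite internal forces ±P in the two members. Since α_{bronze} > α_{nickel alloy}, cooling drives the bronze into tension and the nickel alloy into compression.
Compatibility of the two members (thermal + elastic change equal): (α₁ − α₂)ΔT = P·[1/(A₁E₁) + 1/(A₂E₂)].
|α₁ − α₂|·ΔT = 4.2×10⁻⁶ × 177 = 0.0007434.
1/(A₁E₁) + 1/(A₂E₂) = 1/(295×102×10³) + 1/(2200×209×10³) = 3.541×10⁻⁸ N⁻¹.
So P = 0.0007434 / 3.541×10⁻⁸ = 20.99 kN.
σ_{bronze} = P/A₁ = 20990/295 = 71.17 MPa, tensile.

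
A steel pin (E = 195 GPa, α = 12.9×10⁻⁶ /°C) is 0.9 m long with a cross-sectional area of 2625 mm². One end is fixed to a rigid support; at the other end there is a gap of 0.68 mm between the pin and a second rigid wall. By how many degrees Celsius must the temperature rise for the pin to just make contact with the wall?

ΔT ≈ 58.6 °C

Contact occurs when the free expansion equals the gap: αΔT L = 0.68 mm.
So ΔT = g/(αL) = 0.68/(12.9×10⁻⁶ × 900) = 58.57 °C.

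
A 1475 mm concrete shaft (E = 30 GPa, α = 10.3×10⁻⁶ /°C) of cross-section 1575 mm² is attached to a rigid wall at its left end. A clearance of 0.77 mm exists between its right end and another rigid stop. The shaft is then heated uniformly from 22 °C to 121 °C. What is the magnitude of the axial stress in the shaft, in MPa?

Free thermal elongation = αΔT L = 10.3×10⁻⁶ × 99 × 1475 = 1.504 mm.
The gap closes (δ_free > 0.77 mm) and the wall then resists a further 1.504 − 0.77 = 0.7341 mm of expansion.
That suppressed elongation corresponds to σ = E·Δ/L = 30×10³ × 0.7341/1475 = 14.93 MPa.

σ ≈ 14.9 MPa (compressive)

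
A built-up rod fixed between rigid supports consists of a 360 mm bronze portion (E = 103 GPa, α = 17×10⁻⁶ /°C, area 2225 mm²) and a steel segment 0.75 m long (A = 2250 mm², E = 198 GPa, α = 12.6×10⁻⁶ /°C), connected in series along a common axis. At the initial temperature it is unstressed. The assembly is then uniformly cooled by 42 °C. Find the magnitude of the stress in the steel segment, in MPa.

σ ≈ 89.3 MPa (tensile)

If the supports were absent, the total length change would be Σ αᵢΔT Lᵢ = 17×10⁻⁶×42×360 + 12.6×10⁻⁶×42×750 = 0.6539 mm.
The walls prevent any net length change, so an axial force P (same in every segment) develops. Compatibility: P · Σ Lᵢ/(AᵢEᵢ) = δ_free.
The series flexibility is Σ Lᵢ/(AᵢEᵢ) = 360/(2225×103×10³) + 750/(2250×198×10³) = 3.254×10⁻⁶ mm/N.
Hence P = δ_free / Σ(L/AE) = 0.6539/3.254×10⁻⁶ = 200.9 kN (tensile).
σ_{steel} = P / A = 200900 / 2250 = 89.31 MPa.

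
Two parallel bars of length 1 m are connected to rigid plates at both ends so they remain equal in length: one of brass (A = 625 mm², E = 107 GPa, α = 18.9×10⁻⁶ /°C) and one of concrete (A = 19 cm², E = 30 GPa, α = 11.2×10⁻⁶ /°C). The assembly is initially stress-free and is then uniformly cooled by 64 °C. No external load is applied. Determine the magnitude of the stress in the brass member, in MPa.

σ ≈ 24.3 MPa (tensile)

Both members must finish at the same length. With the larger α, the brass tends to over-contract; the plates restrain it, putting the brass in tension and the concrete in compression. With no external load the two internal forces are equal and opposite, magnitude P.
Setting the final lengths equal and cancelling L: (α₁ − α₂)ΔT = P/(A₁E₁) + P/(A₂E₂).
|α₁ − α₂|·ΔT = 7.7×10⁻⁶ × 64 = 0.0004928.
1/(A₁E₁) + 1/(A₂E₂) = 1/(625×107×10³) + 1/(1900×30×10³) = 3.25×10⁻⁸ N⁻¹.
P = 0.0004928 / 3.25×10⁻⁸ = 15160 N = 15.16 kN.
σ_{brass} = P/A₁ = 15160/625 = 24.26 MPa, tensile.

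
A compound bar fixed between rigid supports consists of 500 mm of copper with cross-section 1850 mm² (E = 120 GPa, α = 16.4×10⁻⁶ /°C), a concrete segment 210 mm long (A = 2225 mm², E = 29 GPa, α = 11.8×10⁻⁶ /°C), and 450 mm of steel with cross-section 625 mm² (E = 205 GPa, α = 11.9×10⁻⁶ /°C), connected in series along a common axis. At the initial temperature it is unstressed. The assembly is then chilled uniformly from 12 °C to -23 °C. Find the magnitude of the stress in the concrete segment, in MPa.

If the supports were absent, the total length change would be Σ αᵢΔT Lᵢ = 16.4×10⁻⁶×35×500 + 11.8×10⁻⁶×35×210 + 11.9×10⁻⁶×35×450 = 0.5612 mm.
The rigid supports impose zero overall length change; the single axial force P common to all segments must satisfy P Σ Lᵢ/(AᵢEᵢ) = δ_free.
Σ Lᵢ/(AᵢEᵢ) = 500/(1850×120×10³) + 210/(2225×29×10³) + 450/(625×205×10³) = 9.019×10⁻⁶ mm/N.
P = 0.5612 / 9.019×10⁻⁶ = 62220 N = 62.22 kN, tensile.
σ_{concrete} = P / A = 62220 / 2225 = 27.96 MPa.

σ ≈ 28 MPa (tensile)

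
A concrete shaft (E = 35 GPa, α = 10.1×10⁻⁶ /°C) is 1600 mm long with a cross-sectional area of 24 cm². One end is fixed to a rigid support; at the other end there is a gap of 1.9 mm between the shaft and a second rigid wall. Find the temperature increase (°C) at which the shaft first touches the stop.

ΔT ≈ 118 °C

Contact occurs when the free expansion equals the gap: αΔT L = 1.9 mm.
ΔT = 1.9 / (10.1×10⁻⁶ × 1600) = 117.6 °C.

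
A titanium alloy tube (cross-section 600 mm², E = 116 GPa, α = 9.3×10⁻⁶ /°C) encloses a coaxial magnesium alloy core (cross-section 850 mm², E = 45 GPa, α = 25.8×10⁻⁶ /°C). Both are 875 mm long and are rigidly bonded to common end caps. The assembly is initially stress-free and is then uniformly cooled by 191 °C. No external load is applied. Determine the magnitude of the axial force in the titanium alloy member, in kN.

P ≈ 77.8 kN (compressive in the titanium alloy)

Both members must finish at the same length. With the larger α, the magnesium alloy tends to over-contract; the plates restrain it, putting the magnesium alloy in tension and the titanium alloy in compression. With no external load the two internal forces are equal and opposite, magnitude P.
Equating the net (thermal + elastic) strains gives |α₁ − α₂|·ΔT = P·[1/(A₁E₁) + 1/(A₂E₂)].
|α₁ − α₂|·ΔT = 16.5×10⁻⁶ × 191 = 0.003151.
1/(A₁E₁) + 1/(A₂E₂) = 1/(600×116×10³) + 1/(850×45×10³) = 4.051×10⁻⁸ N⁻¹.
So P = 0.003151 / 4.051×10⁻⁸ = 77.79 kN.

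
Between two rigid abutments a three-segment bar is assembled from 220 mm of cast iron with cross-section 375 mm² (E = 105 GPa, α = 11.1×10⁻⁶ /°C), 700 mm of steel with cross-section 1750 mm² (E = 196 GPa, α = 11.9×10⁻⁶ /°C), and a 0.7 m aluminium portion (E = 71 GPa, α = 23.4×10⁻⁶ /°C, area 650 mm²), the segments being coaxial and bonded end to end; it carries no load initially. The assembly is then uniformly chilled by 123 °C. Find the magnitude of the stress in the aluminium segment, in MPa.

σ ≈ 225 MPa (tensile)

If the supports were absent, the total length change would be Σ αᵢΔT Lᵢ = 11.1×10⁻⁶×123×220 + 11.9×10⁻⁶×123×700 + 23.4×10⁻⁶×123×700 = 3.34 mm.
Since the ends are fixed, an axial force P builds up, equal in every segment, with P · Σ Lᵢ/(AᵢEᵢ) = δ_free.
The series flexibility is Σ Lᵢ/(AᵢEᵢ) = 220/(375×105×10³) + 700/(1750×196×10³) + 700/(650×71×10³) = 2.28×10⁻⁵ mm/N.
So P = 3.34 / 2.28×10⁻⁵ = 146.5 kN, tensile.
σ_{aluminium} = P / A = 146500 / 650 = 225.4 MPa.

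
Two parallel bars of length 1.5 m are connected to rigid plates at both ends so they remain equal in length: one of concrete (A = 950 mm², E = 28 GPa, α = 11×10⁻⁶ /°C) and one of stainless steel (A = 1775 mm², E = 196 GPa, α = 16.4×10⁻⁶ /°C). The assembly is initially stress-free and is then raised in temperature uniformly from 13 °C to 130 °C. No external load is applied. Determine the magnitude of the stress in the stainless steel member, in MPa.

σ ≈ 8.8 MPa (compressive)

The stainless steel has the larger α, so on heating it would change length more than the concrete if both were free. The rigid plates force a common final length, so the stainless steel is put into compression and the concrete into tension, with equal and opposite forces P (no external load).
Compatibility of the two members (thermal + elastic change equal): (α₁ − α₂)ΔT = P·[1/(A₁E₁) + 1/(A₂E₂)].
|α₁ − α₂|·ΔT = 5.4×10⁻⁶ × 117 = 0.0006318.
1/(A₁E₁) + 1/(A₂E₂) = 1/(950×28×10³) + 1/(1775×196×10³) = 4.047×10⁻⁸ N⁻¹.
So P = 0.0006318 / 4.047×10⁻⁸ = 15.61 kN.
σ_{stainless steel} = P/A₂ = 15610/1775 = 8.796 MPa, compressive.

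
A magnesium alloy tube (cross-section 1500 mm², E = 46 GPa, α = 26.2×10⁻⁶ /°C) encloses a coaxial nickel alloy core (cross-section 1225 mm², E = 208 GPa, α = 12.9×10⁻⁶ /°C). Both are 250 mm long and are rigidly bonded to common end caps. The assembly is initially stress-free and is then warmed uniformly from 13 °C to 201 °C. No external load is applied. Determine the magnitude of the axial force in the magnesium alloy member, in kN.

Both members must finish at the same length. With the larger α, the magnesium alloy tends to over-expand; the plates restrain it, putting the magnesium alloy in compression and the nickel alloy in tension. With no external load the two internal forces are equal and opposite, magnitude P.
Setting the final lengths equal and cancelling L: (α₁ − α₂)ΔT = P/(A₁E₁) + P/(A₂E₂).
|α₁ − α₂|·ΔT = 13.3×10⁻⁶ × 188 = 0.0025.
1/(A₁E₁) + 1/(A₂E₂) = 1/(1500×46×10³) + 1/(1225×208×10³) = 1.842×10⁻⁸ N⁻¹.
So P = 0.0025 / 1.842×10⁻⁸ = 135.8 kN.

P ≈ 136 kN (compressive in the magnesium alloy)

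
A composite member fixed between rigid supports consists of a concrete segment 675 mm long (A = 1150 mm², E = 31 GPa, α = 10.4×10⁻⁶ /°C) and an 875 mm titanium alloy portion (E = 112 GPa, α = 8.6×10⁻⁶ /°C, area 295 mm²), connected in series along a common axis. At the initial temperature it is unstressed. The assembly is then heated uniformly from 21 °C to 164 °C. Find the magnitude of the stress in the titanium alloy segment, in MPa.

With the walls removed the bar would change length by δ_free = Σ αᵢΔT Lᵢ = 10.4×10⁻⁶×143×675 + 8.6×10⁻⁶×143×875 = 2.08 mm.
The walls prevent any net length change, so an axial force P (same in every segment) develops. Compatibility: P · Σ Lᵢ/(AᵢEᵢ) = δ_free.
The series flexibility is Σ Lᵢ/(AᵢEᵢ) = 675/(1150×31×10³) + 875/(295×112×10³) = 4.542×10⁻⁵ mm/N.
So P = 2.08 / 4.542×10⁻⁵ = 45.8 kN, compressive.
σ_{titanium alloy} = P / A = 45800 / 295 = 155.2 MPa.

σ ≈ 155 MPa (compressive)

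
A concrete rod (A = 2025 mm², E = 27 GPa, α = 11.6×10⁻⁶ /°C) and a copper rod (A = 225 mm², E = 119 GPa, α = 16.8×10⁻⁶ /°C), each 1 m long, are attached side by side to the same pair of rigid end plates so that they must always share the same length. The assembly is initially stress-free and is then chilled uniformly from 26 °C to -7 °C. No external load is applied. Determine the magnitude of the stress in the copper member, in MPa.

Equilibrium of a rigid end plate with no external load gives equal and opposite internal forces ±P in the two members. Since α_{copper} > α_{concrete}, cooling drives the copper into tension and the concrete into compression.
Compatibility of the two members (thermal + elastic change equal): (α₁ − α₂)ΔT = P·[1/(A₁E₁) + 1/(A₂E₂)].
|α₁ − α₂|·ΔT = 5.2×10⁻⁶ × 33 = 0.0001716.
1/(A₁E₁) + 1/(A₂E₂) = 1/(2025×27×10³) + 1/(225×119×10³) = 5.564×10⁻⁸ N⁻¹.
So P = 0.0001716 / 5.564×10⁻⁸ = 3.084 kN.
σ_{copper} = P/A₂ = 3084/225 = 13.71 MPa, tensile.

σ ≈ 13.7 MPa (tensile)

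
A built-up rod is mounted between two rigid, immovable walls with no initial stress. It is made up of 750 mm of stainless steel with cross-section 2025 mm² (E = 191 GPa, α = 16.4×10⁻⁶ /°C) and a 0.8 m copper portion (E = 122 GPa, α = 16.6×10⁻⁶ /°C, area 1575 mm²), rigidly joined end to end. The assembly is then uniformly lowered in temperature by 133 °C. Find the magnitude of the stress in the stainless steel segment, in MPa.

With the walls removed the bar would change length by δ_free = Σ αᵢΔT Lᵢ = 16.4×10⁻⁶×133×750 + 16.6×10⁻⁶×133×800 = 3.402 mm.
Since the ends are fixed, an axial force P builds up, equal in every segment, with P · Σ Lᵢ/(AᵢEᵢ) = δ_free.
The series flexibility is Σ Lᵢ/(AᵢEᵢ) = 750/(2025×191×10³) + 800/(1575×122×10³) = 6.103×10⁻⁶ mm/N.
So P = 3.402 / 6.103×10⁻⁶ = 557.5 kN, tensile.
σ_{stainless steel} = P / A = 557500 / 2025 = 275.3 MPa.

σ ≈ 275 MPa (tensile)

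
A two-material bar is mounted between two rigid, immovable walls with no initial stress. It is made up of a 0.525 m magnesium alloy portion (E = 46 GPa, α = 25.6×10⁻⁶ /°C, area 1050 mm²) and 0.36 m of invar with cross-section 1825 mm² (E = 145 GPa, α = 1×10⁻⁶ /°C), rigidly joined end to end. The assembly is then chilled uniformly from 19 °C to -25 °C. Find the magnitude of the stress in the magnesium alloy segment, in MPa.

σ ≈ 47.3 MPa (tensile)

Free thermal contraction of the whole bar: Σ αᵢΔT Lᵢ = 25.6×10⁻⁶×44×525 + 1×10⁻⁶×44×360 = 0.6072 mm.
Since the ends are fixed, an axial force P builds up, equal in every segment, with P · Σ Lᵢ/(AᵢEᵢ) = δ_free.
Σ Lᵢ/(AᵢEᵢ) = 525/(1050×46×10³) + 360/(1825×145×10³) = 1.223×10⁻⁵ mm/N.
P = 0.6072 / 1.223×10⁻⁵ = 49650 N = 49.65 kN, tensile.
σ_{magnesium alloy} = P / A = 49650 / 1050 = 47.28 MPa.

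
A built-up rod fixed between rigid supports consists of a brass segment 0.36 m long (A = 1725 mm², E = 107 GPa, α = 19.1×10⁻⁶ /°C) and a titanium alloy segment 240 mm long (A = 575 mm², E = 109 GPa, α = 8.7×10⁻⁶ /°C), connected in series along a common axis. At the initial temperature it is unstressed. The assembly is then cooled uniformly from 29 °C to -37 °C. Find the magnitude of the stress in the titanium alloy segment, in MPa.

With the walls removed the bar would change length by δ_free = Σ αᵢΔT Lᵢ = 19.1×10⁻⁶×66×360 + 8.7×10⁻⁶×66×240 = 0.5916 mm.
The walls prevent any net length change, so an axial force P (same in every segment) develops. Compatibility: P · Σ Lᵢ/(AᵢEᵢ) = δ_free.
Σ Lᵢ/(AᵢEᵢ) = 360/(1725×107×10³) + 240/(575×109×10³) = 5.78×10⁻⁶ mm/N.
Hence P = δ_free / Σ(L/AE) = 0.5916/5.78×10⁻⁶ = 102.4 kN (tensile).
σ_{titanium alloy} = P / A = 102400 / 575 = 178 MPa.

σ ≈ 178 MPa (tensile)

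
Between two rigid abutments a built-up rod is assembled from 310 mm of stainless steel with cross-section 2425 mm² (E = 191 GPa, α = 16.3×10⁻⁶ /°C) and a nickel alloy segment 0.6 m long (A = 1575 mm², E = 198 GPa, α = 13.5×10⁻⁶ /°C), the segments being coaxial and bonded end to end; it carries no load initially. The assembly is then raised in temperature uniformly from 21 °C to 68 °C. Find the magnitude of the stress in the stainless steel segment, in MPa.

σ ≈ 98.3 MPa (compressive)

Free thermal expansion of the whole bar: Σ αᵢΔT Lᵢ = 16.3×10⁻⁶×47×310 + 13.5×10⁻⁶×47×600 = 0.6182 mm.
Since the ends are fixed, an axial force P builds up, equal in every segment, with P · Σ Lᵢ/(AᵢEᵢ) = δ_free.
The series flexibility is Σ Lᵢ/(AᵢEᵢ) = 310/(2425×191×10³) + 600/(1575×198×10³) = 2.593×10⁻⁶ mm/N.
P = 0.6182 / 2.593×10⁻⁶ = 238400 N = 238.4 kN, compressive.
σ_{stainless steel} = P / A = 238400 / 2425 = 98.3 MPa.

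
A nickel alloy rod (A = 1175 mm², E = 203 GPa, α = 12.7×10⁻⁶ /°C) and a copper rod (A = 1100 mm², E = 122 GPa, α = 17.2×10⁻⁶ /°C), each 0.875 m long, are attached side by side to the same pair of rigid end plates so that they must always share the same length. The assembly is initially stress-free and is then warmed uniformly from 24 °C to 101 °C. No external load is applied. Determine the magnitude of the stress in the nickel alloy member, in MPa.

The copper has the larger α, so on heating it would change length more than the nickel alloy if both were free. The rigid plates force a common final length, so the copper is put into compression and the nickel alloy into tension, with equal and opposite forces P (no external load).
Equating the net (thermal + elastic) strains gives |α₁ − α₂|·ΔT = P·[1/(A₁E₁) + 1/(A₂E₂)].
|α₁ − α₂|·ΔT = 4.5×10⁻⁶ × 77 = 0.0003465.
1/(A₁E₁) + 1/(A₂E₂) = 1/(1175×203×10³) + 1/(1100×122×10³) = 1.164×10⁻⁸ N⁻¹.
P = 0.0003465 / 1.164×10⁻⁸ = 29760 N = 29.76 kN.
σ_{nickel alloy} = P/A₁ = 29760/1175 = 25.33 MPa, tensile.

σ ≈ 25.3 MPa (tensile)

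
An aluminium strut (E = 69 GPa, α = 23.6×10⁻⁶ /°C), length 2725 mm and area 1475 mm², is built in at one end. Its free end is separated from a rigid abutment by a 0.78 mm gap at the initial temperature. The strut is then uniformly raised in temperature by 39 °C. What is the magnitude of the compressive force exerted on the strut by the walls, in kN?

P ≈ 64.5 kN

If the wall were absent the strut would grow by αΔT L = 23.6×10⁻⁶ × 39 × 2725 = 2.508 mm.
The gap closes (δ_free > 0.78 mm) and the wall then resists a further 2.508 − 0.78 = 1.728 mm of expansion.
Compatibility: PL/(AE) = 1.728 mm, so σ = P/A = E × (1.728/2725) = 43.76 MPa.
Force on the wall = σA = 43.76 × 1475 mm² = 64.54 kN.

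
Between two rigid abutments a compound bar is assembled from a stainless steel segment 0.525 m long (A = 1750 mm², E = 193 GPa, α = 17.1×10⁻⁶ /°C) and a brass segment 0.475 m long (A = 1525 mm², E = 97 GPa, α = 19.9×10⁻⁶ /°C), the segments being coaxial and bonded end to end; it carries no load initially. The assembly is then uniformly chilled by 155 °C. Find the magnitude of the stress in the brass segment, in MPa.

With the walls removed the bar would change length by δ_free = Σ αᵢΔT Lᵢ = 17.1×10⁻⁶×155×525 + 19.9×10⁻⁶×155×475 = 2.857 mm.
Since the ends are fixed, an axial force P builds up, equal in every segment, with P · Σ Lᵢ/(AᵢEᵢ) = δ_free.
The series flexibility is Σ Lᵢ/(AᵢEᵢ) = 525/(1750×193×10³) + 475/(1525×97×10³) = 4.765×10⁻⁶ mm/N.
Hence P = δ_free / Σ(L/AE) = 2.857/4.765×10⁻⁶ = 599.4 kN (tensile).
σ_{brass} = P / A = 599400 / 1525 = 393.1 MPa.

σ ≈ 393 MPa (tensile)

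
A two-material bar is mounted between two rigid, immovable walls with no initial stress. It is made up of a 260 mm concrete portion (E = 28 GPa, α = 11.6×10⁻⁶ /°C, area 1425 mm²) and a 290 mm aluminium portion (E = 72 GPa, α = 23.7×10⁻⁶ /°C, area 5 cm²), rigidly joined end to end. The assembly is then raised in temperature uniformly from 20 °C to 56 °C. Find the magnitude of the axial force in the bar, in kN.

If the supports were absent, the total length change would be Σ αᵢΔT Lᵢ = 11.6×10⁻⁶×36×260 + 23.7×10⁻⁶×36×290 = 0.356 mm.
The rigid supports impose zero overall length change; the single axial force P common to all segments must satisfy P Σ Lᵢ/(AᵢEᵢ) = δ_free.
Σ Lᵢ/(AᵢEᵢ) = 260/(1425×28×10³) + 290/(500×72×10³) = 1.457×10⁻⁵ mm/N.
Hence P = δ_free / Σ(L/AE) = 0.356/1.457×10⁻⁵ = 24.43 kN (compressive).

P ≈ 24.4 kN (compressive)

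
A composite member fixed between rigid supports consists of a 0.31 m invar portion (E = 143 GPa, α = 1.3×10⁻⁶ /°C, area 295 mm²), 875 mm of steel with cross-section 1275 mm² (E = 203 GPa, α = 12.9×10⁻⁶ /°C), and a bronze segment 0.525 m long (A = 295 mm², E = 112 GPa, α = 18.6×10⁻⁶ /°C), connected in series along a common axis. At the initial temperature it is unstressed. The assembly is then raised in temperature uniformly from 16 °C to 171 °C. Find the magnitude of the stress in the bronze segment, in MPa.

σ ≈ 424 MPa (compressive)

With the walls removed the bar would change length by δ_free = Σ αᵢΔT Lᵢ = 1.3×10⁻⁶×155×310 + 12.9×10⁻⁶×155×875 + 18.6×10⁻⁶×155×525 = 3.326 mm.
The walls prevent any net length change, so an axial force P (same in every segment) develops. Compatibility: P · Σ Lᵢ/(AᵢEᵢ) = δ_free.
Σ Lᵢ/(AᵢEᵢ) = 310/(295×143×10³) + 875/(1275×203×10³) + 525/(295×112×10³) = 2.662×10⁻⁵ mm/N.
P = 3.326 / 2.662×10⁻⁵ = 124900 N = 124.9 kN, compressive.
σ_{bronze} = P / A = 124900 / 295 = 423.5 MPa.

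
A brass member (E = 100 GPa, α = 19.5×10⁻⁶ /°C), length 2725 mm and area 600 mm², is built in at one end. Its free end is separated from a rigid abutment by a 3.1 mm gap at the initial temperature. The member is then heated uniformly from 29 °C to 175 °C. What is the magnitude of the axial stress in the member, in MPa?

σ ≈ 171 MPa (compressive)

Unrestrained expansion: δ_free = αΔT L = 19.5×10⁻⁶ × 146 × 2725 = 7.758 mm.
The gap closes (δ_free > 3.1 mm) and the wall then resists a further 7.758 − 3.1 = 4.658 mm of expansion.
So σ = E(δ_free − g)/L = 100×10³ × 4.658/2725 = 170.9 MPa.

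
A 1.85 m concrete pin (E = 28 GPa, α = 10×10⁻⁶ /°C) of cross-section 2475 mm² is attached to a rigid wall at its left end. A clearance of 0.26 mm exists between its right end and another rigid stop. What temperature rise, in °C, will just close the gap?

ΔT ≈ 14.1 °C

Contact occurs when the free expansion equals the gap: αΔT L = 0.26 mm.
ΔT = 0.26 / (10×10⁻⁶ × 1850) = 14.05 °C.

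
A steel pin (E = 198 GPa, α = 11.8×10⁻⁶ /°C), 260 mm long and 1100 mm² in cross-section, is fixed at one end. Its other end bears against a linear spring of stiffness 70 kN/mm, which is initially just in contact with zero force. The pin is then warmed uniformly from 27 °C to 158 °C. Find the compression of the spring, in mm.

If the spring were absent the pin would lengthen by αΔT L = 11.8×10⁻⁶ × 131 × 260 = 0.4019 mm.
With a force P in the spring, the elastic change of the pin is PL/(AE) and that of the spring is P/k; compatibility requires their sum to equal δ_free.
So P = δ_free / [L/(AE) + 1/k] = 0.4019 / [ 260/(1100×198×10³) + 1/(70×10³) ].
P = 0.4019 / 1.548×10⁻⁵ = 25960 N.
Spring compression = P/k = 25960/(70×10³) = 0.3709 mm.

δ ≈ 0.371 mm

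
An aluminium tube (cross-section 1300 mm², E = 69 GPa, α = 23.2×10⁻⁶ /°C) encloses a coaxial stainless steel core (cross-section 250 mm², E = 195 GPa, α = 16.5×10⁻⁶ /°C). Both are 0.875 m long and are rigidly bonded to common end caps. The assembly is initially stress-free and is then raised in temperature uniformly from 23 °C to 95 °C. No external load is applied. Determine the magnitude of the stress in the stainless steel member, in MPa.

Equilibrium of a rigid end plate with no external load gives equal and opposite internal forces ±P in the two members. Since α_{aluminium} > α_{stainless steel}, heating drives the aluminium into compression and the stainless steel into tension.
Compatibility of the two members (thermal + elastic change equal): (α₁ − α₂)ΔT = P·[1/(A₁E₁) + 1/(A₂E₂)].
|α₁ − α₂|·ΔT = 6.7×10⁻⁶ × 72 = 0.0004824.
1/(A₁E₁) + 1/(A₂E₂) = 1/(1300×69×10³) + 1/(250×195×10³) = 3.166×10⁻⁸ N⁻¹.
P = 0.0004824 / 3.166×10⁻⁸ = 15240 N = 15.24 kN.
σ_{stainless steel} = P/A₂ = 15240/250 = 60.95 MPa, tensile.

σ ≈ 60.9 MPa (tensile)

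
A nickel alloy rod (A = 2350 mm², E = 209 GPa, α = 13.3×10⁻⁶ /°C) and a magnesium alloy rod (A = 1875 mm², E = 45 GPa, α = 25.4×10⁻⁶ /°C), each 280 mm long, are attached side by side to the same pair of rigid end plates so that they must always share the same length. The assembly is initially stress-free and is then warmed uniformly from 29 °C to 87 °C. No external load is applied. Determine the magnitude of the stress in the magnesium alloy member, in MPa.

σ ≈ 27 MPa (compressive)

Both members must finish at the same length. With the larger α, the magnesium alloy tends to over-expand; the plates restrain it, putting the magnesium alloy in compression and the nickel alloy in tension. With no external load the two internal forces are equal and opposite, magnitude P.
Compatibility of the two members (thermal + elastic change equal): (α₁ − α₂)ΔT = P·[1/(A₁E₁) + 1/(A₂E₂)].
|α₁ − α₂|·ΔT = 12.1×10⁻⁶ × 58 = 0.0007018.
1/(A₁E₁) + 1/(A₂E₂) = 1/(2350×209×10³) + 1/(1875×45×10³) = 1.389×10⁻⁸ N⁻¹.
So P = 0.0007018 / 1.389×10⁻⁸ = 50.53 kN.
σ_{magnesium alloy} = P/A₂ = 50530/1875 = 26.95 MPa, compressive.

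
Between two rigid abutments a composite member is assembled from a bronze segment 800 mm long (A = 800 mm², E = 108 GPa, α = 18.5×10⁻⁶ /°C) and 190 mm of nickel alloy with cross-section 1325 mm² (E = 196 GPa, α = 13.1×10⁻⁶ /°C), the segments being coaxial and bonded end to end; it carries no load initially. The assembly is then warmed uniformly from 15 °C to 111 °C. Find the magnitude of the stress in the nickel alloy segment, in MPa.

If the supports were absent, the total length change would be Σ αᵢΔT Lᵢ = 18.5×10⁻⁶×96×800 + 13.1×10⁻⁶×96×190 = 1.66 mm.
Since the ends are fixed, an axial force P builds up, equal in every segment, with P · Σ Lᵢ/(AᵢEᵢ) = δ_free.
The series flexibility is Σ Lᵢ/(AᵢEᵢ) = 800/(800×108×10³) + 190/(1325×196×10³) = 9.991×10⁻⁶ mm/N.
Hence P = δ_free / Σ(L/AE) = 1.66/9.991×10⁻⁶ = 166.1 kN (compressive).
σ_{nickel alloy} = P / A = 166100 / 1325 = 125.4 MPa.

σ ≈ 125 MPa (compressive)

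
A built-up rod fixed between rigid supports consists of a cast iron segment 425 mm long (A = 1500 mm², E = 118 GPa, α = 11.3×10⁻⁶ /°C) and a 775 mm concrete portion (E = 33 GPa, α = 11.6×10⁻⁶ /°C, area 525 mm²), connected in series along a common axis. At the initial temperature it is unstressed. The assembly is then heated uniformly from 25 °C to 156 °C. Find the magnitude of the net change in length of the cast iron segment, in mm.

With the walls removed the bar would change length by δ_free = Σ αᵢΔT Lᵢ = 11.3×10⁻⁶×131×425 + 11.6×10⁻⁶×131×775 = 1.807 mm.
The walls prevent any net length change, so an axial force P (same in every segment) develops. Compatibility: P · Σ Lᵢ/(AᵢEᵢ) = δ_free.
The series flexibility is Σ Lᵢ/(AᵢEᵢ) = 425/(1500×118×10³) + 775/(525×33×10³) = 4.713×10⁻⁵ mm/N.
Hence P = δ_free / Σ(L/AE) = 1.807/4.713×10⁻⁵ = 38.33 kN (compressive).
For the cast iron segment, free thermal change = 11.3×10⁻⁶×131×425 = 0.6291 mm and elastic change from P = 38330×425/(1500×118×10³) = 0.09204 mm; these oppose, so the net change is 0.537 mm (segment lengthens).

|ΔL| ≈ 0.537 mm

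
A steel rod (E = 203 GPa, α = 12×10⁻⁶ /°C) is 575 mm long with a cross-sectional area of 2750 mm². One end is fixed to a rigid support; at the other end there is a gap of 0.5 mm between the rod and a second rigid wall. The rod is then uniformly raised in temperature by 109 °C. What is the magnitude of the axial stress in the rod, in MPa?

σ ≈ 89 MPa (compressive)

If the wall were absent the rod would grow by αΔT L = 12×10⁻⁶ × 109 × 575 = 0.7521 mm.
The gap closes (δ_free > 0.5 mm) and the wall then resists a further 0.7521 − 0.5 = 0.2521 mm of expansion.
So σ = E(δ_free − g)/L = 203×10³ × 0.2521/575 = 89 MPa.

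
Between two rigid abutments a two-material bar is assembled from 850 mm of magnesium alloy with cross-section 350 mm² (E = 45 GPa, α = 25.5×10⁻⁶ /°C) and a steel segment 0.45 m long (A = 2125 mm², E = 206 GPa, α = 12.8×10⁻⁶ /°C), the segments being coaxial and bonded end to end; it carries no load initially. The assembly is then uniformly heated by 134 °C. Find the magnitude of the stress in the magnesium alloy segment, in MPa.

σ ≈ 191 MPa (compressive)

If the supports were absent, the total length change would be Σ αᵢΔT Lᵢ = 25.5×10⁻⁶×134×850 + 12.8×10⁻⁶×134×450 = 3.676 mm.
The walls prevent any net length change, so an axial force P (same in every segment) develops. Compatibility: P · Σ Lᵢ/(AᵢEᵢ) = δ_free.
Σ Lᵢ/(AᵢEᵢ) = 850/(350×45×10³) + 450/(2125×206×10³) = 5.5×10⁻⁵ mm/N.
Hence P = δ_free / Σ(L/AE) = 3.676/5.5×10⁻⁵ = 66.85 kN (compressive).
σ_{magnesium alloy} = P / A = 66850 / 350 = 191 MPa.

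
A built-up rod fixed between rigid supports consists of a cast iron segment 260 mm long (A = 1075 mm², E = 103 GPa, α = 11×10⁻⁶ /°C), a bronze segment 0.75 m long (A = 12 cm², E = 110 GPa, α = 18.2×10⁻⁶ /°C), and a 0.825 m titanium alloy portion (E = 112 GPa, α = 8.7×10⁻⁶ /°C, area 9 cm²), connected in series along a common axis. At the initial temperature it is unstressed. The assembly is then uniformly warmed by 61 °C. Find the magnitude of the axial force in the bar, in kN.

P ≈ 89.1 kN (compressive)

If the supports were absent, the total length change would be Σ αᵢΔT Lᵢ = 11×10⁻⁶×61×260 + 18.2×10⁻⁶×61×750 + 8.7×10⁻⁶×61×825 = 1.445 mm.
The rigid supports impose zero overall length change; the single axial force P common to all segments must satisfy P Σ Lᵢ/(AᵢEᵢ) = δ_free.
Σ Lᵢ/(AᵢEᵢ) = 260/(1075×103×10³) + 750/(1200×110×10³) + 825/(900×112×10³) = 1.621×10⁻⁵ mm/N.
Hence P = δ_free / Σ(L/AE) = 1.445/1.621×10⁻⁵ = 89.11 kN (compressive).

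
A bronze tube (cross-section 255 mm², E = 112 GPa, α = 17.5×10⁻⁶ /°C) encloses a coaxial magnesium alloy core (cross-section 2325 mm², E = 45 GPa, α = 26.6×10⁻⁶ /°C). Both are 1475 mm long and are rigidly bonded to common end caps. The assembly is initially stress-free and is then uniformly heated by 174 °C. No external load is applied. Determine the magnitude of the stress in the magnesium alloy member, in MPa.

Both members must finish at the same length. With the larger α, the magnesium alloy tends to over-expand; the plates restrain it, putting the magnesium alloy in compression and the bronze in tension. With no external load the two internal forces are equal and opposite, magnitude P.
Equating the net (thermal + elastic) strains gives |α₁ − α₂|·ΔT = P·[1/(A₁E₁) + 1/(A₂E₂)].
|α₁ − α₂|·ΔT = 9.1×10⁻⁶ × 174 = 0.001583.
1/(A₁E₁) + 1/(A₂E₂) = 1/(255×112×10³) + 1/(2325×45×10³) = 4.457×10⁻⁸ N⁻¹.
P = 0.001583 / 4.457×10⁻⁸ = 35520 N = 35.52 kN.
σ_{magnesium alloy} = P/A₂ = 35520/2325 = 15.28 MPa, compressive.

σ ≈ 15.3 MPa (compressive)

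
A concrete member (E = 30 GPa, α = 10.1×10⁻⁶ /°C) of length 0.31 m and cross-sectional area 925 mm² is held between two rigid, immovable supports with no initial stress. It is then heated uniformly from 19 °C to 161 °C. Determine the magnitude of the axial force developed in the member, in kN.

The ends cannot move, so σ = EαΔT = 30×10³ × 10.1×10⁻⁶ × 142 = 43.03 MPa.
Axial force P = σA = 43.03 × 925 = 39800 N = 39.8 kN, compressive.

P ≈ 39.8 kN (compressive)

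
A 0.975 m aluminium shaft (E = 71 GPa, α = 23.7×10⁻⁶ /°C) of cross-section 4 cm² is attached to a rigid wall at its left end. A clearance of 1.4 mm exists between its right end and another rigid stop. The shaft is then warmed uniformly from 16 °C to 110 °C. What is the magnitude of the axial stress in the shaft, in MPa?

Free thermal elongation = αΔT L = 23.7×10⁻⁶ × 94 × 975 = 2.172 mm.
The gap closes (δ_free > 1.4 mm) and the wall then resists a further 2.172 − 1.4 = 0.7721 mm of expansion.
Compatibility: PL/(AE) = 0.7721 mm, so σ = P/A = E × (0.7721/975) = 56.23 MPa.

σ ≈ 56.2 MPa (compressive)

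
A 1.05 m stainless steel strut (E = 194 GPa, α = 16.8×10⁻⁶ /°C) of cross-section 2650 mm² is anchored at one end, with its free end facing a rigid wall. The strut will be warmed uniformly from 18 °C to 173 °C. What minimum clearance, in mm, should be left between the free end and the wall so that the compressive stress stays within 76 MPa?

With no wall the strut would lengthen by αΔT L = 16.8×10⁻⁶ × 155 × 1050 = 2.734 mm.
At the allowable stress the elastic shortening the wall may impose is σL/E = 76 × 1050 / (194×10³) = 0.4113 mm.
So the gap has to take up the difference, g_min = δ_free − σL/E = 2.734 − 0.4113 = 2.323 mm.

g ≈ 2.32 mm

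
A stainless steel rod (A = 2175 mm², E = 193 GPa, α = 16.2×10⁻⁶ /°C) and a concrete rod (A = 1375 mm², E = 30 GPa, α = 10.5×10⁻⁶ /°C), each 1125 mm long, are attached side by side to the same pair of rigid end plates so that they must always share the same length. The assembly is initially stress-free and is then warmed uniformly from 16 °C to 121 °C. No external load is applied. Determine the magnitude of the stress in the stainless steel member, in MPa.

The stainless steel has the larger α, so on heating it would change length more than the concrete if both were free. The rigid plates force a common final length, so the stainless steel is put into compression and the concrete into tension, with equal and opposite forces P (no external load).
Equating the net (thermal + elastic) strains gives |α₁ − α₂|·ΔT = P·[1/(A₁E₁) + 1/(A₂E₂)].
|α₁ − α₂|·ΔT = 5.7×10⁻⁶ × 105 = 0.0005985.
1/(A₁E₁) + 1/(A₂E₂) = 1/(2175×193×10³) + 1/(1375×30×10³) = 2.662×10⁻⁸ N⁻¹.
So P = 0.0005985 / 2.662×10⁻⁸ = 22.48 kN.
σ_{stainless steel} = P/A₁ = 22480/2175 = 10.34 MPa, compressive.

σ ≈ 10.3 MPa (compressive)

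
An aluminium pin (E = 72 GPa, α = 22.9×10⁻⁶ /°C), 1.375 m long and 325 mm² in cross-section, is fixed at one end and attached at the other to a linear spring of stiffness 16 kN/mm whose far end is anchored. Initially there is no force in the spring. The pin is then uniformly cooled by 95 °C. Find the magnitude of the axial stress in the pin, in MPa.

σ ≈ 75.9 MPa (tensile)

Free thermal contraction: δ_free = αΔT L = 22.9×10⁻⁶ × 95 × 1375 = 2.991 mm.
With a force P in the spring, the elastic change of the pin is PL/(AE) and that of the spring is P/k; compatibility requires their sum to equal δ_free.
P [ L/(AE) + 1/k ] = δ_free → P [ 1375/(325×72×10³) + 1/(16×10³) ] = 2.991.
P = 2.991 / 0.0001213 = 24670 N.
σ = P/A = 24670/325 = 75.9 MPa.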